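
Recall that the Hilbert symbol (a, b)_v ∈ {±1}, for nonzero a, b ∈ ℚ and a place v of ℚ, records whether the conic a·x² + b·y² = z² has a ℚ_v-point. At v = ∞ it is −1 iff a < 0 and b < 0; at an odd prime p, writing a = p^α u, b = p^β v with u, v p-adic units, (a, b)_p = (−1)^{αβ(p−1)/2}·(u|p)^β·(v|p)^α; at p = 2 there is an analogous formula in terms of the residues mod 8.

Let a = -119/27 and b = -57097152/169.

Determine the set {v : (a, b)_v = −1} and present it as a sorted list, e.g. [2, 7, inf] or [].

[3, 7, 17, inf]

(a, b) ≡ (-357, -7) mod (ℚ^×)²; places V = {2, 3, 7, 13, 17, ∞}.
(a,b)_13: α=0, u≡11; β=-2, v≡5 (mod 13); (11|13)=-1, (5|13)=-1; sign (−1)^0·-1^-2·-1^0 = +1.
(a,b)_2: α=0, β=6; u≡3, v≡1 (mod 8); ε(u)ε(v)=1·0, αω(v)=0·0, βω(u)=6·1; sum ≡ 0  ⇒  +1.
(a,b)_3: α=-3, u≡1; β=2, v≡2 (mod 3); (1|3)=+1, (2|3)=-1; sign (−1)^0·+1^2·-1^-3 = -1.
(a,b)_17: α=1, u≡1; β=2, v≡11 (mod 17); (1|17)=+1, (11|17)=-1; sign (−1)^0·+1^2·-1^1 = -1.
(a,b)_7: α=1, u≡3; β=3, v≡3 (mod 7); (3|7)=-1, (3|7)=-1; sign (−1)^1·-1^3·-1^1 = -1.
(a,b)_∞: sgn(-357)=−, sgn(-7)=−, so -1.
|Ram(-357, -7)| = 4, even; anisotropic at {3, 7, 17, ∞}.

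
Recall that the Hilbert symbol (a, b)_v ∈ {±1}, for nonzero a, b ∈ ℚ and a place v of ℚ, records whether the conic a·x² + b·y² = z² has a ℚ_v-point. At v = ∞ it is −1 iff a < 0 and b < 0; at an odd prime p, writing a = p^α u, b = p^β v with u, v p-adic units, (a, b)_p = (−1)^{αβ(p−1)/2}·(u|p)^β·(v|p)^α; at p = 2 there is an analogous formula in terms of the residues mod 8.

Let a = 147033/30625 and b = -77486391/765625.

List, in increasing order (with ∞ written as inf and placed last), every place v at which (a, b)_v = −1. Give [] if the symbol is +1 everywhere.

[17, 31]

(a, b) ≡ (17, -31) mod (ℚ^×)²; places V = {2, 3, 5, 7, 17, 31, ∞}.
(a,b)_2: α=0, β=0; u≡1, v≡1 (mod 8); ε(u)ε(v)=0·0, αω(v)=0·0, βω(u)=0·0; sum ≡ 0  ⇒  +1.
(a,b)_3: α=2, u≡2; β=2, v≡2 (mod 3); (2|3)=-1, (2|3)=-1; sign (−1)^0·-1^2·-1^2 = +1.
(a,b)_7: α=-2, u≡6; β=-2, v≡4 (mod 7); (6|7)=-1, (4|7)=+1; sign (−1)^0·-1^-2·+1^-2 = +1.
(a,b)_∞: sgn(17)=+, sgn(-31)=−, so +1.
(a,b)_17: α=1, u≡8; β=2, v≡3 (mod 17); (8|17)=+1, (3|17)=-1; sign (−1)^0·+1^2·-1^1 = -1.
(a,b)_5: α=-4, u≡2; β=-6, v≡1 (mod 5); (2|5)=-1, (1|5)=+1; sign (−1)^0·-1^-6·+1^-4 = +1.
(a,b)_31: α=2, u≡11; β=3, v≡26 (mod 31); (11|31)=-1, (26|31)=-1; sign (−1)^0·-1^3·-1^2 = -1.
Ram(17, -31) = {17, 31}; no ℚ_17-point on the conic.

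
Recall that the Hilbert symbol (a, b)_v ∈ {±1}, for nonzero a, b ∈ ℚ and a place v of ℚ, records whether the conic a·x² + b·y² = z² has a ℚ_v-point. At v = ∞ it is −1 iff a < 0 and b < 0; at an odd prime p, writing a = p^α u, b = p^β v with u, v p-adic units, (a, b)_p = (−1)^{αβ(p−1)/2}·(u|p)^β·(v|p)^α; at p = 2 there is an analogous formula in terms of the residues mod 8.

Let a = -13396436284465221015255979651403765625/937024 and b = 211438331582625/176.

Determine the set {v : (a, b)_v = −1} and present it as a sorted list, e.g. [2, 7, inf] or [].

(a, b) ≡ (-496961, 241242155) mod (ℚ^×)²; places V = {2, 3, 5, 7, 11, 13, 17, 23, 29, 31, 41, ∞}.
(a,b)_11: α=-4, u≡6; β=-1, v≡3 (mod 11); (6|11)=-1, (3|11)=+1; sign (−1)^0·-1^-1·+1^-4 = -1.
(a,b)_2: α=-6, β=-4; u≡7, v≡3 (mod 8); ε(u)ε(v)=1·1, αω(v)=-6·1, βω(u)=-4·0; sum ≡ 1  ⇒  -1.
(a,b)_13: α=2, u≡10; β=0, v≡8 (mod 13); (10|13)=+1, (8|13)=-1; sign (−1)^0·+1^0·-1^2 = +1.
(a,b)_7: α=2, u≡4; β=1, v≡1 (mod 7); (4|7)=+1, (1|7)=+1; sign (−1)^0·+1^1·+1^2 = +1.
(a,b)_23: α=5, u≡2; β=2, v≡18 (mod 23); (2|23)=+1, (18|23)=+1; sign (−1)^0·+1^2·+1^5 = +1.
(a,b)_29: α=2, u≡3; β=1, v≡24 (mod 29); (3|29)=-1, (24|29)=+1; sign (−1)^0·-1^1·+1^2 = -1.
(a,b)_41: α=3, u≡29; β=1, v≡31 (mod 41); (29|41)=-1, (31|41)=+1; sign (−1)^0·-1^1·+1^3 = -1.
(a,b)_17: α=5, u≡12; β=1, v≡1 (mod 17); (12|17)=-1, (1|17)=+1; sign (−1)^0·-1^1·+1^5 = -1.
(a,b)_∞: sgn(-496961)=−, sgn(241242155)=+, so +1.
(a,b)_3: α=8, u≡1; β=6, v≡2 (mod 3); (1|3)=+1, (2|3)=-1; sign (−1)^0·+1^6·-1^8 = +1.
(a,b)_5: α=6, u≡1; β=3, v≡1 (mod 5); (1|5)=+1, (1|5)=+1; sign (−1)^0·+1^3·+1^6 = +1.
(a,b)_31: α=3, u≡26; β=1, v≡21 (mod 31); (26|31)=-1, (21|31)=-1; sign (−1)^1·-1^1·-1^3 = -1.
Ram(-496961, 241242155) = {2, 11, 17, 29, 31, 41}; no ℚ_2-point on the conic.

[2, 11, 17, 29, 31, 41]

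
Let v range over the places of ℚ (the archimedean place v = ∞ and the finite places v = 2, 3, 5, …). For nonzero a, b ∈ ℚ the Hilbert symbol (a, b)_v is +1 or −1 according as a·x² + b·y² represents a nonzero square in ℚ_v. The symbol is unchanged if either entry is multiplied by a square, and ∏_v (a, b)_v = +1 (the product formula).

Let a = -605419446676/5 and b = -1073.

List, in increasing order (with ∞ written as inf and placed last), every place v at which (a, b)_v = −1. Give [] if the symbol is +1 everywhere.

(a, b) ≡ (-657305, -1073) mod (ℚ^×)²; places V = {2, 5, 11, 17, 19, 29, 37, ∞}.
(a,b)_37: α=3, u≡8; β=1, v≡8 (mod 37); (8|37)=-1, (8|37)=-1; sign (−1)^0·-1^1·-1^3 = +1.
(a,b)_17: α=1, u≡3; β=0, v≡15 (mod 17); (3|17)=-1, (15|17)=+1; sign (−1)^0·-1^0·+1^1 = +1.
(a,b)_11: α=1, u≡10; β=0, v≡5 (mod 11); (10|11)=-1, (5|11)=+1; sign (−1)^0·-1^0·+1^1 = +1.
(a,b)_5: α=-1, u≡4; β=0, v≡2 (mod 5); (4|5)=+1, (2|5)=-1; sign (−1)^0·+1^0·-1^-1 = -1.
(a,b)_∞: sgn(-657305)=−, sgn(-1073)=−, so -1.
(a,b)_29: α=2, u≡4; β=1, v≡21 (mod 29); (4|29)=+1, (21|29)=-1; sign (−1)^0·+1^1·-1^2 = +1.
(a,b)_19: α=1, u≡7; β=0, v≡10 (mod 19); (7|19)=+1, (10|19)=-1; sign (−1)^0·+1^0·-1^1 = -1.
(a,b)_2: α=2, β=0; u≡7, v≡7 (mod 8); ε(u)ε(v)=1·1, αω(v)=2·0, βω(u)=0·0; sum ≡ 1  ⇒  -1.
Ram(-657305, -1073) = {2, 5, 19, ∞}; no ℚ_2-point on the conic.

[2, 5, 19, inf]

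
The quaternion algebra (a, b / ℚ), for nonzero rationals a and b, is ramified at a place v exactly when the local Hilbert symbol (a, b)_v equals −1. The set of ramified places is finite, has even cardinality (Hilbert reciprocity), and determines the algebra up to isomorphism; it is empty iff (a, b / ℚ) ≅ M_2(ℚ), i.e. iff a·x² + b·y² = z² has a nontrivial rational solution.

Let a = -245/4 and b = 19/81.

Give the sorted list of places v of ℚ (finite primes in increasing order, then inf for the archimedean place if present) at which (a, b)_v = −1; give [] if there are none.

(a, b) ≡ (-5, 19) mod (ℚ^×)²; places V = {2, 3, 5, 7, 19, ∞}.
(a,b)_19: α=0, u≡10; β=1, v≡4 (mod 19); (10|19)=-1, (4|19)=+1; sign (−1)^0·-1^1·+1^0 = -1.
(a,b)_7: α=2, u≡4; β=0, v≡3 (mod 7); (4|7)=+1, (3|7)=-1; sign (−1)^0·+1^0·-1^2 = +1.
(a,b)_∞: sgn(-5)=−, sgn(19)=+, so +1.
(a,b)_5: α=1, u≡4; β=0, v≡4 (mod 5); (4|5)=+1, (4|5)=+1; sign (−1)^0·+1^0·+1^1 = +1.
(a,b)_2: α=-2, β=0; u≡3, v≡3 (mod 8); ε(u)ε(v)=1·1, αω(v)=-2·1, βω(u)=0·1; sum ≡ 1  ⇒  -1.
(a,b)_3: α=0, u≡1; β=-4, v≡1 (mod 3); (1|3)=+1, (1|3)=+1; sign (−1)^0·+1^-4·+1^0 = +1.
(-5, 19 / ℚ) ramifies at {2, 19}: a division algebra.

[2, 19]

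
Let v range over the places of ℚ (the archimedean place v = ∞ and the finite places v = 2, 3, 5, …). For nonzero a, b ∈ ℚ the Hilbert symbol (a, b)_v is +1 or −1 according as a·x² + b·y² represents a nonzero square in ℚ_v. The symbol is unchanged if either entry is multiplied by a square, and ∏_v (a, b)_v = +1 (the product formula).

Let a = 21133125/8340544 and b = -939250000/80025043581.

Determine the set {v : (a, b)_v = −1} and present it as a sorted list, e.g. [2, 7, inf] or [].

(a, b) ≡ (13, -273) mod (ℚ^×)²; places V = {2, 3, 5, 7, 13, 17, 19, ∞}.
(a,b)_17: α=2, u≡2; β=2, v≡2 (mod 17); (2|17)=+1, (2|17)=+1; sign (−1)^0·+1^2·+1^2 = +1.
(a,b)_3: α=2, u≡1; β=-5, v≡2 (mod 3); (1|3)=+1, (2|3)=-1; sign (−1)^0·+1^-5·-1^2 = +1.
(a,b)_2: α=-6, β=4; u≡5, v≡7 (mod 8); ε(u)ε(v)=0·1, αω(v)=-6·0, βω(u)=4·1; sum ≡ 0  ⇒  +1.
(a,b)_5: α=4, u≡2; β=6, v≡3 (mod 5); (2|5)=-1, (3|5)=-1; sign (−1)^0·-1^6·-1^4 = +1.
(a,b)_∞: sgn(13)=+, sgn(-273)=−, so +1.
(a,b)_7: α=0, u≡3; β=-1, v≡5 (mod 7); (3|7)=-1, (5|7)=-1; sign (−1)^0·-1^-1·-1^0 = -1.
(a,b)_13: α=1, u≡10; β=1, v≡11 (mod 13); (10|13)=+1, (11|13)=-1; sign (−1)^0·+1^1·-1^1 = -1.
(a,b)_19: α=-4, u≡2; β=-6, v≡18 (mod 19); (2|19)=-1, (18|19)=-1; sign (−1)^0·-1^-6·-1^-4 = +1.
(13, -273 / ℚ) ramifies at {7, 13}: a division algebra.

[7, 13]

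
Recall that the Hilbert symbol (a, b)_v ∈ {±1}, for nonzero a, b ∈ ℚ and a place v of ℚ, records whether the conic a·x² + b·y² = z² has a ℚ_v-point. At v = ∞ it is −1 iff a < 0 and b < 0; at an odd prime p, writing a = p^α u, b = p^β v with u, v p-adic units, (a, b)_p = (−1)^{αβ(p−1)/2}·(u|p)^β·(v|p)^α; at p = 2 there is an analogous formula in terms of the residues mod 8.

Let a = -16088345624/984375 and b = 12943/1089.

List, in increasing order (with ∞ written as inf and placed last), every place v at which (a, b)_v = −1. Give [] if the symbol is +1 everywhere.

Mod squares: a ≡ -71162, b ≡ 7. Check v ∈ {∞, 2, 3, 5, 7, 11, 13, 17, 23, 37, 43}.
v=13: a=13^1·(≡4), b=13^0·(≡6) mod 13; (4|13)=+1, (6|13)=-1; (−1)^{1·0·6}·(+1)^0·(-1)^1 = -1.
v=∞: -71162 < 0 and 7 > 0  ⇒  (a,b)_∞ = +1.
v=23: a=23^1·(≡19), b=23^0·(≡5) mod 23; (19|23)=-1, (5|23)=-1; (−1)^{1·0·11}·(-1)^0·(-1)^1 = -1.
v=37: a=37^2·(≡3), b=37^0·(≡25) mod 37; (3|37)=+1, (25|37)=+1; (−1)^{2·0·18}·(+1)^0·(+1)^2 = +1.
v=7: a=7^-1·(≡3), b=7^1·(≡2) mod 7; (3|7)=-1, (2|7)=+1; (−1)^{-1·1·3}·(-1)^1·(+1)^-1 = +1.
v=17: a=17^3·(≡4), b=17^0·(≡6) mod 17; (4|17)=+1, (6|17)=-1; (−1)^{3·0·8}·(+1)^0·(-1)^3 = -1.
v=11: a=11^0·(≡8), b=11^-2·(≡2) mod 11; (8|11)=-1, (2|11)=-1; (−1)^{0·-2·5}·(-1)^-2·(-1)^0 = +1.
v=43: a=43^0·(≡37), b=43^2·(≡22) mod 43; (37|43)=-1, (22|43)=-1; (−1)^{0·2·21}·(-1)^2·(-1)^0 = +1.
v=5: a=5^-6·(≡2), b=5^0·(≡2) mod 5; (2|5)=-1, (2|5)=-1; (−1)^{-6·0·2}·(-1)^0·(-1)^-6 = +1.
v=3: a=3^-2·(≡1), b=3^-2·(≡1) mod 3; (1|3)=+1, (1|3)=+1; (−1)^{-2·-2·1}·(+1)^-2·(+1)^-2 = +1.
v=2: v_2(a)=3, v_2(b)=0; units ≡ 3, 7 (mod 8); ε·ε+αω+βω = 1·1+3·0+0·1 ≡ 1  ⇒  (a,b)_2 = -1.
Ram(-71162, 7) = {2, 13, 17, 23}; no ℚ_2-point on the conic.

[2, 13, 17, 23]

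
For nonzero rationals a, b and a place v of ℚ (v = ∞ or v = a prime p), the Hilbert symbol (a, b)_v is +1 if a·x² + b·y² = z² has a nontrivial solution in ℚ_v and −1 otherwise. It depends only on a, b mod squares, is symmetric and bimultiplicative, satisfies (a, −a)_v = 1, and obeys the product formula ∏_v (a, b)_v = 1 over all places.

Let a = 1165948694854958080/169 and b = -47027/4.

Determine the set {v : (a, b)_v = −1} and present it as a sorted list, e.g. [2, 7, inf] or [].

(a, b) ≡ (4255, -47027) mod (ℚ^×)²; places V = {2, 5, 11, 13, 23, 31, 37, 41, ∞}.
(a,b)_2: α=10, β=-2; u≡7, v≡5 (mod 8); ε(u)ε(v)=1·0, αω(v)=10·1, βω(u)=-2·0; sum ≡ 0  ⇒  +1.
(a,b)_31: α=2, u≡2; β=1, v≡16 (mod 31); (2|31)=+1, (16|31)=+1; sign (−1)^0·+1^1·+1^2 = +1.
(a,b)_11: α=2, u≡9; β=0, v≡5 (mod 11); (9|11)=+1, (5|11)=+1; sign (−1)^0·+1^0·+1^2 = +1.
(a,b)_13: α=-2, u≡1; β=0, v≡5 (mod 13); (1|13)=+1, (5|13)=-1; sign (−1)^0·+1^0·-1^-2 = +1.
(a,b)_5: α=1, u≡4; β=0, v≡2 (mod 5); (4|5)=+1, (2|5)=-1; sign (−1)^0·+1^0·-1^1 = -1.
(a,b)_41: α=2, u≡21; β=1, v≡31 (mod 41); (21|41)=+1, (31|41)=+1; sign (−1)^0·+1^1·+1^2 = +1.
(a,b)_23: α=1, u≡1; β=0, v≡2 (mod 23); (1|23)=+1, (2|23)=+1; sign (−1)^0·+1^0·+1^1 = +1.
(a,b)_37: α=3, u≡1; β=1, v≡6 (mod 37); (1|37)=+1, (6|37)=-1; sign (−1)^0·+1^1·-1^3 = -1.
(a,b)_∞: sgn(4255)=+, sgn(-47027)=−, so +1.
|Ram(4255, -47027)| = 2, even; anisotropic at {5, 37}.

[5, 37]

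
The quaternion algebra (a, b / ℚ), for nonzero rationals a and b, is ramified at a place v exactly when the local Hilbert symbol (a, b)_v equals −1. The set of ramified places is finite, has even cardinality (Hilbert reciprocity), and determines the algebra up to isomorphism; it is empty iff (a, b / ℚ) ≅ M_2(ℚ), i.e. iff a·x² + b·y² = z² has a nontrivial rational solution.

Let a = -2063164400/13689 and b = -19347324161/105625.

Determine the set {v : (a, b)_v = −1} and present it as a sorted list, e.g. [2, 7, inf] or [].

Mod squares: a ≡ -5157911, b ≡ -159895241. Check v ∈ {∞, 2, 3, 5, 11, 13, 19, 23, 29, 31, 37}.
v=∞: -5157911 < 0 and -159895241 < 0  ⇒  (a,b)_∞ = -1.
v=13: a=13^-2·(≡5), b=13^-2·(≡4) mod 13; (5|13)=-1, (4|13)=+1; (−1)^{-2·-2·6}·(-1)^-2·(+1)^-2 = +1.
v=11: a=11^1·(≡10), b=11^3·(≡10) mod 11; (10|11)=-1, (10|11)=-1; (−1)^{1·3·5}·(-1)^3·(-1)^1 = -1.
v=23: a=23^1·(≡13), b=23^1·(≡1) mod 23; (13|23)=+1, (1|23)=+1; (−1)^{1·1·11}·(+1)^1·(+1)^1 = -1.
v=19: a=19^1·(≡13), b=19^1·(≡6) mod 19; (13|19)=-1, (6|19)=+1; (−1)^{1·1·9}·(-1)^1·(+1)^1 = +1.
v=2: v_2(a)=4, v_2(b)=0; units ≡ 1, 7 (mod 8); ε·ε+αω+βω = 0·1+4·0+0·0 ≡ 0  ⇒  (a,b)_2 = +1.
v=5: a=5^2·(≡1), b=5^-4·(≡1) mod 5; (1|5)=+1, (1|5)=+1; (−1)^{2·-4·2}·(+1)^-4·(+1)^2 = +1.
v=37: a=37^1·(≡17), b=37^1·(≡4) mod 37; (17|37)=-1, (4|37)=+1; (−1)^{1·1·18}·(-1)^1·(+1)^1 = -1.
v=29: a=29^1·(≡12), b=29^1·(≡22) mod 29; (12|29)=-1, (22|29)=+1; (−1)^{1·1·14}·(-1)^1·(+1)^1 = -1.
v=31: a=31^0·(≡27), b=31^1·(≡22) mod 31; (27|31)=-1, (22|31)=-1; (−1)^{0·1·15}·(-1)^1·(-1)^0 = -1.
v=3: a=3^-4·(≡1), b=3^0·(≡1) mod 3; (1|3)=+1, (1|3)=+1; (−1)^{-4·0·1}·(+1)^0·(+1)^-4 = +1.
(-5157911, -159895241 / ℚ) ramifies at {11, 23, 29, 31, 37, ∞}: a division algebra.

[11, 23, 29, 31, 37, inf]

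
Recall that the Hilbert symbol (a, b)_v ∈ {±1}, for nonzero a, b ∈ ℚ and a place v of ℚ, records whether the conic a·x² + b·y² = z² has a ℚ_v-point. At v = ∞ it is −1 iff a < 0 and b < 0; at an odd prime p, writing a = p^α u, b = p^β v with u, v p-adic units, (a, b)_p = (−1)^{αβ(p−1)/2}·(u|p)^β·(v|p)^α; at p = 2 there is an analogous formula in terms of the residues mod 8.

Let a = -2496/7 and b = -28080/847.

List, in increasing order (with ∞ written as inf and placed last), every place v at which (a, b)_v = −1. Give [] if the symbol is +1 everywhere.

Mod squares: a ≡ -273, b ≡ -1365. Check v ∈ {∞, 2, 3, 5, 7, 11, 13}.
v=∞: -273 < 0 and -1365 < 0  ⇒  (a,b)_∞ = -1.
v=5: a=5^0·(≡2), b=5^1·(≡2) mod 5; (2|5)=-1, (2|5)=-1; (−1)^{0·1·2}·(-1)^1·(-1)^0 = -1.
v=11: a=11^0·(≡8), b=11^-2·(≡2) mod 11; (8|11)=-1, (2|11)=-1; (−1)^{0·-2·5}·(-1)^-2·(-1)^0 = +1.
v=7: a=7^-1·(≡3), b=7^-1·(≡2) mod 7; (3|7)=-1, (2|7)=+1; (−1)^{-1·-1·3}·(-1)^-1·(+1)^-1 = +1.
v=2: v_2(a)=6, v_2(b)=4; units ≡ 7, 3 (mod 8); ε·ε+αω+βω = 1·1+6·1+4·0 ≡ 1  ⇒  (a,b)_2 = -1.
v=13: a=13^1·(≡6), b=13^1·(≡12) mod 13; (6|13)=-1, (12|13)=+1; (−1)^{1·1·6}·(-1)^1·(+1)^1 = -1.
v=3: a=3^1·(≡2), b=3^3·(≡1) mod 3; (2|3)=-1, (1|3)=+1; (−1)^{1·3·1}·(-1)^3·(+1)^1 = +1.
(-273, -1365 / ℚ) ramifies at {2, 5, 13, ∞}: a division algebra.

[2, 5, 13, inf]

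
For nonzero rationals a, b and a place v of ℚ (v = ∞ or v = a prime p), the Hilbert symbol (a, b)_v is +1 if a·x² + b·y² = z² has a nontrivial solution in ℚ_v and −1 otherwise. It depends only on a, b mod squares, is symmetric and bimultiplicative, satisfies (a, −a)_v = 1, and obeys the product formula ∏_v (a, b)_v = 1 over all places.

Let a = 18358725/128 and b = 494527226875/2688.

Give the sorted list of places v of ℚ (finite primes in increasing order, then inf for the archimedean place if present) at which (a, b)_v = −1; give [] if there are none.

[2, 3]

Mod squares: a ≡ 42, b ≡ 7854. Check v ∈ {∞, 2, 3, 5, 7, 11, 17}.
v=11: a=11^2·(≡5), b=11^5·(≡2) mod 11; (5|11)=+1, (2|11)=-1; (−1)^{2·5·5}·(+1)^5·(-1)^2 = +1.
v=5: a=5^2·(≡3), b=5^4·(≡1) mod 5; (3|5)=-1, (1|5)=+1; (−1)^{2·4·2}·(-1)^4·(+1)^2 = +1.
v=3: a=3^1·(≡2), b=3^-1·(≡2) mod 3; (2|3)=-1, (2|3)=-1; (−1)^{1·-1·1}·(-1)^-1·(-1)^1 = -1.
v=∞: 42 > 0 and 7854 > 0  ⇒  (a,b)_∞ = +1.
v=7: a=7^1·(≡3), b=7^-1·(≡4) mod 7; (3|7)=-1, (4|7)=+1; (−1)^{1·-1·3}·(-1)^-1·(+1)^1 = +1.
v=17: a=17^2·(≡9), b=17^3·(≡14) mod 17; (9|17)=+1, (14|17)=-1; (−1)^{2·3·8}·(+1)^3·(-1)^2 = +1.
v=2: v_2(a)=-7, v_2(b)=-7; units ≡ 5, 7 (mod 8); ε·ε+αω+βω = 0·1+-7·0+-7·1 ≡ 1  ⇒  (a,b)_2 = -1.
(42, 7854 / ℚ) ramifies at {2, 3}: a division algebra.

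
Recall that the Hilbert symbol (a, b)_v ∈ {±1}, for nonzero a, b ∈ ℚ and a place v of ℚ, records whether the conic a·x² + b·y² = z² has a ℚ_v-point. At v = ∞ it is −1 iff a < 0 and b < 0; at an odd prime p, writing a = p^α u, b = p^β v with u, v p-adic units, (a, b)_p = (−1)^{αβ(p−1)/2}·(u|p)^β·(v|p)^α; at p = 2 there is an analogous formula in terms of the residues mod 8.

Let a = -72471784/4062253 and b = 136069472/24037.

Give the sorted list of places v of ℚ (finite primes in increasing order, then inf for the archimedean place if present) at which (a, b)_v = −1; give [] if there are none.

(a, b) ≡ (-2002, 46046) mod (ℚ^×)²; places V = {2, 7, 11, 13, 23, 43, ∞}.
(a,b)_43: α=-2, u≡18; β=-2, v≡11 (mod 43); (18|43)=-1, (11|43)=+1; sign (−1)^0·-1^-2·+1^-2 = +1.
(a,b)_13: α=-3, u≡6; β=-1, v≡2 (mod 13); (6|13)=-1, (2|13)=-1; sign (−1)^0·-1^-1·-1^-3 = +1.
(a,b)_23: α=0, u≡7; β=1, v≡2 (mod 23); (7|23)=-1, (2|23)=+1; sign (−1)^0·-1^1·+1^0 = -1.
(a,b)_7: α=7, u≡4; β=5, v≡3 (mod 7); (4|7)=+1, (3|7)=-1; sign (−1)^1·+1^5·-1^7 = +1.
(a,b)_11: α=1, u≡5; β=1, v≡6 (mod 11); (5|11)=+1, (6|11)=-1; sign (−1)^1·+1^1·-1^1 = +1.
(a,b)_∞: sgn(-2002)=−, sgn(46046)=+, so +1.
(a,b)_2: α=3, β=5; u≡7, v≡7 (mod 8); ε(u)ε(v)=1·1, αω(v)=3·0, βω(u)=5·0; sum ≡ 1  ⇒  -1.
(-2002, 46046 / ℚ) ramifies at {2, 23}: a division algebra.

[2, 23]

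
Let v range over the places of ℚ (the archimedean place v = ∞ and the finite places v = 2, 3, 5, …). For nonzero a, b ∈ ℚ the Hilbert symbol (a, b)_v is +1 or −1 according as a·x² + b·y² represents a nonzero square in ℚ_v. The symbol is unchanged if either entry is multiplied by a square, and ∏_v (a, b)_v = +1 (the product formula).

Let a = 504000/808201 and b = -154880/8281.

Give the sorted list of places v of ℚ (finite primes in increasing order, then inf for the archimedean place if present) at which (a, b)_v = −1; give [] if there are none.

(a, b) ≡ (35, -5) mod (ℚ^×)²; places V = {2, 3, 5, 7, 11, 13, 29, 31, ∞}.
(a,b)_13: α=0, u≡4; β=-2, v≡8 (mod 13); (4|13)=+1, (8|13)=-1; sign (−1)^0·+1^-2·-1^0 = +1.
(a,b)_2: α=6, β=8; u≡3, v≡3 (mod 8); ε(u)ε(v)=1·1, αω(v)=6·1, βω(u)=8·1; sum ≡ 1  ⇒  -1.
(a,b)_11: α=0, u≡10; β=2, v≡2 (mod 11); (10|11)=-1, (2|11)=-1; sign (−1)^0·-1^2·-1^0 = +1.
(a,b)_3: α=2, u≡2; β=0, v≡1 (mod 3); (2|3)=-1, (1|3)=+1; sign (−1)^0·-1^0·+1^2 = +1.
(a,b)_∞: sgn(35)=+, sgn(-5)=−, so +1.
(a,b)_31: α=-2, u≡16; β=0, v≡30 (mod 31); (16|31)=+1, (30|31)=-1; sign (−1)^0·+1^0·-1^-2 = +1.
(a,b)_29: α=-2, u≡24; β=0, v≡6 (mod 29); (24|29)=+1, (6|29)=+1; sign (−1)^0·+1^0·+1^-2 = +1.
(a,b)_7: α=1, u≡6; β=-2, v≡2 (mod 7); (6|7)=-1, (2|7)=+1; sign (−1)^0·-1^-2·+1^1 = +1.
(a,b)_5: α=3, u≡2; β=1, v≡4 (mod 5); (2|5)=-1, (4|5)=+1; sign (−1)^0·-1^1·+1^3 = -1.
(35, -5 / ℚ) ramifies at {2, 5}: a division algebra.

[2, 5]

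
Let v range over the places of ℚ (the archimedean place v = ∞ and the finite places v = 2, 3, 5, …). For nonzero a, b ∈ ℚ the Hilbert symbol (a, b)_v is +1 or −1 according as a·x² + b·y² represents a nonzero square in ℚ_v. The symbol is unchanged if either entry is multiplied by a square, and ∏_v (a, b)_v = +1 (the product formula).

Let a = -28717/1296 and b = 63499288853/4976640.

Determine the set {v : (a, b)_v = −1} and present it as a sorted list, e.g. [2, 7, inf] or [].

Mod squares: a ≡ -13, b ≡ 1155. Check v ∈ {∞, 2, 3, 5, 7, 11, 13, 47}.
v=11: a=11^0·(≡9), b=11^1·(≡10) mod 11; (9|11)=+1, (10|11)=-1; (−1)^{0·1·5}·(+1)^1·(-1)^0 = +1.
v=∞: -13 < 0 and 1155 > 0  ⇒  (a,b)_∞ = +1.
v=5: a=5^0·(≡3), b=5^-1·(≡1) mod 5; (3|5)=-1, (1|5)=+1; (−1)^{0·-1·2}·(-1)^-1·(+1)^0 = -1.
v=2: v_2(a)=-4, v_2(b)=-12; units ≡ 3, 3 (mod 8); ε·ε+αω+βω = 1·1+-4·1+-12·1 ≡ 1  ⇒  (a,b)_2 = -1.
v=7: a=7^0·(≡4), b=7^1·(≡2) mod 7; (4|7)=+1, (2|7)=+1; (−1)^{0·1·3}·(+1)^1·(+1)^0 = +1.
v=13: a=13^1·(≡3), b=13^2·(≡2) mod 13; (3|13)=+1, (2|13)=-1; (−1)^{1·2·6}·(+1)^2·(-1)^1 = -1.
v=47: a=47^2·(≡3), b=47^4·(≡3) mod 47; (3|47)=+1, (3|47)=+1; (−1)^{2·4·23}·(+1)^4·(+1)^2 = +1.
v=3: a=3^-4·(≡2), b=3^-5·(≡1) mod 3; (2|3)=-1, (1|3)=+1; (−1)^{-4·-5·1}·(-1)^-5·(+1)^-4 = -1.
|Ram(-13, 1155)| = 4, even; anisotropic at {2, 3, 5, 13}.

[2, 3, 5, 13]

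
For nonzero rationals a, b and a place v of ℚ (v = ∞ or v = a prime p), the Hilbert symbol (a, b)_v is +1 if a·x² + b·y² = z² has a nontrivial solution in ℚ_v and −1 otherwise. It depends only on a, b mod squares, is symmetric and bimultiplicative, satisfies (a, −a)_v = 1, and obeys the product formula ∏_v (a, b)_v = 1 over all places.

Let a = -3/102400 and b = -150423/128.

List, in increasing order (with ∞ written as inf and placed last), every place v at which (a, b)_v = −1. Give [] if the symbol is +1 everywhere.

[2, 3, 29, inf]

Mod squares: a ≡ -3, b ≡ -300846. Check v ∈ {∞, 2, 3, 5, 7, 13, 19, 29}.
v=19: a=19^0·(≡6), b=19^1·(≡14) mod 19; (6|19)=+1, (14|19)=-1; (−1)^{0·1·9}·(+1)^1·(-1)^0 = +1.
v=2: v_2(a)=-12, v_2(b)=-7; units ≡ 5, 1 (mod 8); ε·ε+αω+βω = 0·0+-12·0+-7·1 ≡ 1  ⇒  (a,b)_2 = -1.
v=3: a=3^1·(≡2), b=3^1·(≡2) mod 3; (2|3)=-1, (2|3)=-1; (−1)^{1·1·1}·(-1)^1·(-1)^1 = -1.
v=29: a=29^0·(≡26), b=29^1·(≡10) mod 29; (26|29)=-1, (10|29)=-1; (−1)^{0·1·14}·(-1)^1·(-1)^0 = -1.
v=7: a=7^0·(≡1), b=7^1·(≡4) mod 7; (1|7)=+1, (4|7)=+1; (−1)^{0·1·3}·(+1)^1·(+1)^0 = +1.
v=5: a=5^-2·(≡2), b=5^0·(≡4) mod 5; (2|5)=-1, (4|5)=+1; (−1)^{-2·0·2}·(-1)^0·(+1)^-2 = +1.
v=13: a=13^0·(≡3), b=13^1·(≡7) mod 13; (3|13)=+1, (7|13)=-1; (−1)^{0·1·6}·(+1)^1·(-1)^0 = +1.
v=∞: -3 < 0 and -300846 < 0  ⇒  (a,b)_∞ = -1.
Ram(-3, -300846) = {2, 3, 29, ∞}; no ℚ_2-point on the conic.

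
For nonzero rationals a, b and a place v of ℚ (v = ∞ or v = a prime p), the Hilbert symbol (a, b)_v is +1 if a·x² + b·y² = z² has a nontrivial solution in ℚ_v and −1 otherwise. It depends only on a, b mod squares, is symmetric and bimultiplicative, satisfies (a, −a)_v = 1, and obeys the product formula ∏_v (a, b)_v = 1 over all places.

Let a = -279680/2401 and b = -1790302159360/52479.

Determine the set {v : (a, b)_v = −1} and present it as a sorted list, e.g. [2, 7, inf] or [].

(a, b) ≡ (-4370, -2305292990) mod (ℚ^×)²; places V = {2, 3, 5, 7, 11, 13, 17, 19, 23, 31, ∞}.
(a,b)_3: α=0, u≡1; β=-2, v≡1 (mod 3); (1|3)=+1, (1|3)=+1; sign (−1)^0·+1^-2·+1^0 = +1.
(a,b)_19: α=1, u≡17; β=3, v≡6 (mod 19); (17|19)=+1, (6|19)=+1; sign (−1)^1·+1^3·+1^1 = -1.
(a,b)_5: α=1, u≡4; β=1, v≡2 (mod 5); (4|5)=+1, (2|5)=-1; sign (−1)^0·+1^1·-1^1 = -1.
(a,b)_31: α=0, u≡9; β=1, v≡15 (mod 31); (9|31)=+1, (15|31)=-1; sign (−1)^0·+1^1·-1^0 = +1.
(a,b)_17: α=0, u≡1; β=-1, v≡5 (mod 17); (1|17)=+1, (5|17)=-1; sign (−1)^0·+1^-1·-1^0 = +1.
(a,b)_2: α=7, β=9; u≡7, v≡1 (mod 8); ε(u)ε(v)=1·0, αω(v)=7·0, βω(u)=9·0; sum ≡ 0  ⇒  +1.
(a,b)_7: α=-4, u≡5; β=-3, v≡1 (mod 7); (5|7)=-1, (1|7)=+1; sign (−1)^0·-1^-3·+1^-4 = -1.
(a,b)_13: α=0, u≡6; β=1, v≡10 (mod 13); (6|13)=-1, (10|13)=+1; sign (−1)^0·-1^1·+1^0 = -1.
(a,b)_11: α=0, u≡2; β=1, v≡3 (mod 11); (2|11)=-1, (3|11)=+1; sign (−1)^0·-1^1·+1^0 = -1.
(a,b)_23: α=1, u≡11; β=1, v≡16 (mod 23); (11|23)=-1, (16|23)=+1; sign (−1)^1·-1^1·+1^1 = +1.
(a,b)_∞: sgn(-4370)=−, sgn(-2305292990)=−, so -1.
|Ram(-4370, -2305292990)| = 6, even; anisotropic at {5, 7, 11, 13, 19, ∞}.

[5, 7, 11, 13, 19, inf]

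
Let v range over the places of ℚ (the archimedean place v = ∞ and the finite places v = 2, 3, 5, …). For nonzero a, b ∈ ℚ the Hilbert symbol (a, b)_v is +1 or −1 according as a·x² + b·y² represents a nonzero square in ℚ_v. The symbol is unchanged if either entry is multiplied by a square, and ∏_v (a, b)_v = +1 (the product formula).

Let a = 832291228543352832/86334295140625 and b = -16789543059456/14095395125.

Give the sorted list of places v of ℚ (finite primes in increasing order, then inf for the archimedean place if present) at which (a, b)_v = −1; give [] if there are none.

[5, 17]

Mod squares: a ≡ 323, b ≡ -95. Check v ∈ {∞, 2, 3, 5, 7, 17, 19, 37, 41}.
v=17: a=17^3·(≡16), b=17^2·(≡10) mod 17; (16|17)=+1, (10|17)=-1; (−1)^{3·2·8}·(+1)^2·(-1)^3 = -1.
v=19: a=19^1·(≡17), b=19^1·(≡14) mod 19; (17|19)=+1, (14|19)=-1; (−1)^{1·1·9}·(+1)^1·(-1)^1 = +1.
v=2: v_2(a)=24, v_2(b)=22; units ≡ 3, 1 (mod 8); ε·ε+αω+βω = 1·0+24·0+22·1 ≡ 0  ⇒  (a,b)_2 = +1.
v=7: a=7^-4·(≡4), b=7^-2·(≡5) mod 7; (4|7)=+1, (5|7)=-1; (−1)^{-4·-2·3}·(+1)^-2·(-1)^-4 = +1.
v=∞: 323 > 0 and -95 < 0  ⇒  (a,b)_∞ = +1.
v=37: a=37^-2·(≡30), b=37^-2·(≡1) mod 37; (30|37)=+1, (1|37)=+1; (−1)^{-2·-2·18}·(+1)^-2·(+1)^-2 = +1.
v=3: a=3^12·(≡2), b=3^6·(≡1) mod 3; (2|3)=-1, (1|3)=+1; (−1)^{12·6·1}·(-1)^6·(+1)^12 = +1.
v=5: a=5^-6·(≡3), b=5^-3·(≡4) mod 5; (3|5)=-1, (4|5)=+1; (−1)^{-6·-3·2}·(-1)^-3·(+1)^-6 = -1.
v=41: a=41^-2·(≡1), b=41^-2·(≡22) mod 41; (1|41)=+1, (22|41)=-1; (−1)^{-2·-2·20}·(+1)^-2·(-1)^-2 = +1.
|Ram(323, -95)| = 2, even; anisotropic at {5, 17}.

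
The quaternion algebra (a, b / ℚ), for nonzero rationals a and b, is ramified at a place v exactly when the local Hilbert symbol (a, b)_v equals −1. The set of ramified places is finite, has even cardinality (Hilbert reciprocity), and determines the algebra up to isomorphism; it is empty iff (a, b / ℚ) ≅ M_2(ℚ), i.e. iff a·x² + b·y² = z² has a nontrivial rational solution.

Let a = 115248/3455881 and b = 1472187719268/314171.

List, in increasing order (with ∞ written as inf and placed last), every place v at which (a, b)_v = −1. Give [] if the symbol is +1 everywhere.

[2, 3, 7, 17, 19, 31]

Mod squares: a ≡ 3, b ≡ 2313003. Check v ∈ {∞, 2, 3, 7, 11, 13, 17, 19, 31}.
v=13: a=13^-4·(≡4), b=13^-4·(≡10) mod 13; (4|13)=+1, (10|13)=+1; (−1)^{-4·-4·6}·(+1)^-4·(+1)^-4 = +1.
v=3: a=3^1·(≡1), b=3^7·(≡1) mod 3; (1|3)=+1, (1|3)=+1; (−1)^{1·7·1}·(+1)^7·(+1)^1 = -1.
v=∞: 3 > 0 and 2313003 > 0  ⇒  (a,b)_∞ = +1.
v=19: a=19^0·(≡12), b=19^1·(≡9) mod 19; (12|19)=-1, (9|19)=+1; (−1)^{0·1·9}·(-1)^1·(+1)^0 = -1.
v=2: v_2(a)=4, v_2(b)=2; units ≡ 3, 3 (mod 8); ε·ε+αω+βω = 1·1+4·1+2·1 ≡ 1  ⇒  (a,b)_2 = -1.
v=31: a=31^0·(≡21), b=31^1·(≡12) mod 31; (21|31)=-1, (12|31)=-1; (−1)^{0·1·15}·(-1)^1·(-1)^0 = -1.
v=7: a=7^4·(≡3), b=7^5·(≡2) mod 7; (3|7)=-1, (2|7)=+1; (−1)^{4·5·3}·(-1)^5·(+1)^4 = -1.
v=11: a=11^-2·(≡9), b=11^-1·(≡7) mod 11; (9|11)=+1, (7|11)=-1; (−1)^{-2·-1·5}·(+1)^-1·(-1)^-2 = +1.
v=17: a=17^0·(≡11), b=17^1·(≡8) mod 17; (11|17)=-1, (8|17)=+1; (−1)^{0·1·8}·(-1)^1·(+1)^0 = -1.
(3, 2313003 / ℚ) ramifies at {2, 3, 7, 17, 19, 31}: a division algebra.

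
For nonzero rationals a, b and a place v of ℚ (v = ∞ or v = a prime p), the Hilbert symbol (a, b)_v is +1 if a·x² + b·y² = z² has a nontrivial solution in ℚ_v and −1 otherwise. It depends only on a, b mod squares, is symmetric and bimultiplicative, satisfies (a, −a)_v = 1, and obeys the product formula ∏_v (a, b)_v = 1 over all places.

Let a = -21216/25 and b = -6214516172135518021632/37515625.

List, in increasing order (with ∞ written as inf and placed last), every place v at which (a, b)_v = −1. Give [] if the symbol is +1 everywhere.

(a, b) ≡ (-1326, -28842) mod (ℚ^×)²; places V = {2, 3, 5, 7, 11, 13, 17, 19, 23, ∞}.
(a,b)_3: α=1, u≡2; β=7, v≡1 (mod 3); (2|3)=-1, (1|3)=+1; sign (−1)^1·-1^7·+1^1 = +1.
(a,b)_11: α=0, u≡1; β=3, v≡8 (mod 11); (1|11)=+1, (8|11)=-1; sign (−1)^0·+1^3·-1^0 = +1.
(a,b)_7: α=0, u≡2; β=-4, v≡3 (mod 7); (2|7)=+1, (3|7)=-1; sign (−1)^0·+1^-4·-1^0 = +1.
(a,b)_17: α=1, u≡14; β=4, v≡3 (mod 17); (14|17)=-1, (3|17)=-1; sign (−1)^0·-1^4·-1^1 = -1.
(a,b)_23: α=0, u≡18; β=1, v≡21 (mod 23); (18|23)=+1, (21|23)=-1; sign (−1)^0·+1^1·-1^0 = +1.
(a,b)_2: α=5, β=11; u≡1, v≡3 (mod 8); ε(u)ε(v)=0·1, αω(v)=5·1, βω(u)=11·0; sum ≡ 1  ⇒  -1.
(a,b)_5: α=-2, u≡4; β=-6, v≡3 (mod 5); (4|5)=+1, (3|5)=-1; sign (−1)^0·+1^-6·-1^-2 = +1.
(a,b)_19: α=0, u≡17; β=1, v≡10 (mod 19); (17|19)=+1, (10|19)=-1; sign (−1)^0·+1^1·-1^0 = +1.
(a,b)_∞: sgn(-1326)=−, sgn(-28842)=−, so -1.
(a,b)_13: α=1, u≡7; β=4, v≡8 (mod 13); (7|13)=-1, (8|13)=-1; sign (−1)^0·-1^4·-1^1 = -1.
|Ram(-1326, -28842)| = 4, even; anisotropic at {2, 13, 17, ∞}.

[2, 13, 17, inf]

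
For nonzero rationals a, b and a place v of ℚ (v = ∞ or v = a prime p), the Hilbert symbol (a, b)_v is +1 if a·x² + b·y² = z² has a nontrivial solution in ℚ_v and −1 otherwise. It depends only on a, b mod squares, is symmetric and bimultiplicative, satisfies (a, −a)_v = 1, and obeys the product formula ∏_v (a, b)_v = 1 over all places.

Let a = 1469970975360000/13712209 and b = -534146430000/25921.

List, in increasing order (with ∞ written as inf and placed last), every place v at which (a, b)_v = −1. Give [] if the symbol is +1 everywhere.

Mod squares: a ≡ 3441, b ≡ -147963. Check v ∈ {∞, 2, 3, 5, 7, 19, 23, 31, 37, 43}.
v=43: a=43^2·(≡40), b=43^1·(≡8) mod 43; (40|43)=+1, (8|43)=-1; (−1)^{2·1·21}·(+1)^1·(-1)^2 = +1.
v=37: a=37^1·(≡24), b=37^1·(≡34) mod 37; (24|37)=-1, (34|37)=+1; (−1)^{1·1·18}·(-1)^1·(+1)^1 = -1.
v=19: a=19^2·(≡12), b=19^2·(≡7) mod 19; (12|19)=-1, (7|19)=+1; (−1)^{2·2·9}·(-1)^2·(+1)^2 = +1.
v=31: a=31^1·(≡4), b=31^1·(≡10) mod 31; (4|31)=+1, (10|31)=+1; (−1)^{1·1·15}·(+1)^1·(+1)^1 = -1.
v=2: v_2(a)=10, v_2(b)=4; units ≡ 1, 5 (mod 8); ε·ε+αω+βω = 0·0+10·1+4·0 ≡ 0  ⇒  (a,b)_2 = +1.
v=3: a=3^1·(≡1), b=3^1·(≡2) mod 3; (1|3)=+1, (2|3)=-1; (−1)^{1·1·1}·(+1)^1·(-1)^1 = +1.
v=∞: 3441 > 0 and -147963 < 0  ⇒  (a,b)_∞ = +1.
v=23: a=23^-4·(≡10), b=23^-2·(≡7) mod 23; (10|23)=-1, (7|23)=-1; (−1)^{-4·-2·11}·(-1)^-2·(-1)^-4 = +1.
v=5: a=5^4·(≡4), b=5^4·(≡2) mod 5; (4|5)=+1, (2|5)=-1; (−1)^{4·4·2}·(+1)^4·(-1)^4 = +1.
v=7: a=7^-2·(≡4), b=7^-2·(≡5) mod 7; (4|7)=+1, (5|7)=-1; (−1)^{-2·-2·3}·(+1)^-2·(-1)^-2 = +1.
(3441, -147963 / ℚ) ramifies at {31, 37}: a division algebra.

[31, 37]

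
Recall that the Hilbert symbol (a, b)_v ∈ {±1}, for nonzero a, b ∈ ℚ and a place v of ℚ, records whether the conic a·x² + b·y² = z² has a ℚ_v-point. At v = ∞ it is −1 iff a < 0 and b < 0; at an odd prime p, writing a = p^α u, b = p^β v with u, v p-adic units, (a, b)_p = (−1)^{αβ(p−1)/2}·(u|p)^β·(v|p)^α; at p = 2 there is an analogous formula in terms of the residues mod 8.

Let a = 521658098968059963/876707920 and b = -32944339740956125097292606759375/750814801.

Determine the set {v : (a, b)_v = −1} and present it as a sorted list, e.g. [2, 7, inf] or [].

[13, 41]

Mod squares: a ≡ 317135, b ≡ -35815. Check v ∈ {∞, 2, 3, 5, 7, 11, 13, 17, 19, 23, 29, 41, 47, 53}.
v=19: a=19^2·(≡1), b=19^5·(≡12) mod 19; (1|19)=+1, (12|19)=-1; (−1)^{2·5·9}·(+1)^5·(-1)^2 = +1.
v=3: a=3^4·(≡2), b=3^4·(≡2) mod 3; (2|3)=-1, (2|3)=-1; (−1)^{4·4·1}·(-1)^4·(-1)^4 = +1.
v=47: a=47^-2·(≡23), b=47^-2·(≡44) mod 47; (23|47)=-1, (44|47)=-1; (−1)^{-2·-2·23}·(-1)^-2·(-1)^-2 = +1.
v=11: a=11^-2·(≡9), b=11^-2·(≡5) mod 11; (9|11)=+1, (5|11)=+1; (−1)^{-2·-2·5}·(+1)^-2·(+1)^-2 = +1.
v=13: a=13^1·(≡8), b=13^3·(≡10) mod 13; (8|13)=-1, (10|13)=+1; (−1)^{1·3·6}·(-1)^3·(+1)^1 = -1.
v=5: a=5^-1·(≡2), b=5^5·(≡2) mod 5; (2|5)=-1, (2|5)=-1; (−1)^{-1·5·2}·(-1)^5·(-1)^-1 = +1.
v=∞: 317135 > 0 and -35815 < 0  ⇒  (a,b)_∞ = +1.
v=53: a=53^0·(≡17), b=53^-2·(≡40) mod 53; (17|53)=+1, (40|53)=+1; (−1)^{0·-2·26}·(+1)^-2·(+1)^0 = +1.
v=29: a=29^2·(≡16), b=29^5·(≡12) mod 29; (16|29)=+1, (12|29)=-1; (−1)^{2·5·14}·(+1)^5·(-1)^2 = +1.
v=7: a=7^3·(≡4), b=7^4·(≡1) mod 7; (4|7)=+1, (1|7)=+1; (−1)^{3·4·3}·(+1)^4·(+1)^3 = +1.
v=23: a=23^4·(≡19), b=23^0·(≡19) mod 23; (19|23)=-1, (19|23)=-1; (−1)^{4·0·11}·(-1)^0·(-1)^4 = +1.
v=2: v_2(a)=-4, v_2(b)=0; units ≡ 7, 1 (mod 8); ε·ε+αω+βω = 1·0+-4·0+0·0 ≡ 0  ⇒  (a,b)_2 = +1.
v=41: a=41^-1·(≡11), b=41^2·(≡11) mod 41; (11|41)=-1, (11|41)=-1; (−1)^{-1·2·20}·(-1)^2·(-1)^-1 = -1.
v=17: a=17^1·(≡12), b=17^2·(≡16) mod 17; (12|17)=-1, (16|17)=+1; (−1)^{1·2·8}·(-1)^2·(+1)^1 = +1.
|Ram(317135, -35815)| = 2, even; anisotropic at {13, 41}.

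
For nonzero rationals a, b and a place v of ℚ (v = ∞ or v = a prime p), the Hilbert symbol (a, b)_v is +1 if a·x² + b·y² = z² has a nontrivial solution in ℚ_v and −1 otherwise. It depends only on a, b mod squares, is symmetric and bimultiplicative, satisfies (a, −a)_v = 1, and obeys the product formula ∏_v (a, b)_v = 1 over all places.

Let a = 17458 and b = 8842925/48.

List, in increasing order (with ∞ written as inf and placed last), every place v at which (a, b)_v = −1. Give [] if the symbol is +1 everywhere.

(a, b) ≡ (17458, 6279) mod (ℚ^×)²; places V = {2, 3, 5, 7, 13, 23, 29, 43, ∞}.
(a,b)_∞: sgn(17458)=+, sgn(6279)=+, so +1.
(a,b)_3: α=0, u≡1; β=-1, v≡2 (mod 3); (1|3)=+1, (2|3)=-1; sign (−1)^0·+1^-1·-1^0 = +1.
(a,b)_29: α=1, u≡22; β=0, v≡19 (mod 29); (22|29)=+1, (19|29)=-1; sign (−1)^0·+1^0·-1^1 = -1.
(a,b)_43: α=1, u≡19; β=0, v≡38 (mod 43); (19|43)=-1, (38|43)=+1; sign (−1)^0·-1^0·+1^1 = +1.
(a,b)_23: α=0, u≡1; β=1, v≡15 (mod 23); (1|23)=+1, (15|23)=-1; sign (−1)^0·+1^1·-1^0 = +1.
(a,b)_2: α=1, β=-4; u≡1, v≡7 (mod 8); ε(u)ε(v)=0·1, αω(v)=1·0, βω(u)=-4·0; sum ≡ 0  ⇒  +1.
(a,b)_7: α=1, u≡2; β=1, v≡1 (mod 7); (2|7)=+1, (1|7)=+1; sign (−1)^1·+1^1·+1^1 = -1.
(a,b)_13: α=0, u≡12; β=3, v≡11 (mod 13); (12|13)=+1, (11|13)=-1; sign (−1)^0·+1^3·-1^0 = +1.
(a,b)_5: α=0, u≡3; β=2, v≡4 (mod 5); (3|5)=-1, (4|5)=+1; sign (−1)^0·-1^2·+1^0 = +1.
(17458, 6279 / ℚ) ramifies at {7, 29}: a division algebra.

[7, 29]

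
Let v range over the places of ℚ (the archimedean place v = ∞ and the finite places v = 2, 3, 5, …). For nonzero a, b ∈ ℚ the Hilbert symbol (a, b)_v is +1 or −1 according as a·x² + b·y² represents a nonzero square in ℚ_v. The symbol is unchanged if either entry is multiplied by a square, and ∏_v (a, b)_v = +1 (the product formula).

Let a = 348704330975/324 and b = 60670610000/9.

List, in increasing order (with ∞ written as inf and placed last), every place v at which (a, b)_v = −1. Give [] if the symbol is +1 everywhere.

[13, 29]

Mod squares: a ≡ 2639, b ≡ 50141. Check v ∈ {∞, 2, 3, 5, 7, 11, 13, 19, 29}.
v=13: a=13^1·(≡6), b=13^1·(≡12) mod 13; (6|13)=-1, (12|13)=+1; (−1)^{1·1·6}·(-1)^1·(+1)^1 = -1.
v=3: a=3^-4·(≡2), b=3^-2·(≡2) mod 3; (2|3)=-1, (2|3)=-1; (−1)^{-4·-2·1}·(-1)^-2·(-1)^-4 = +1.
v=29: a=29^1·(≡4), b=29^1·(≡8) mod 29; (4|29)=+1, (8|29)=-1; (−1)^{1·1·14}·(+1)^1·(-1)^1 = -1.
v=11: a=11^4·(≡10), b=11^2·(≡4) mod 11; (10|11)=-1, (4|11)=+1; (−1)^{4·2·5}·(-1)^2·(+1)^4 = +1.
v=5: a=5^2·(≡1), b=5^4·(≡4) mod 5; (1|5)=+1, (4|5)=+1; (−1)^{2·4·2}·(+1)^4·(+1)^2 = +1.
v=7: a=7^1·(≡3), b=7^1·(≡1) mod 7; (3|7)=-1, (1|7)=+1; (−1)^{1·1·3}·(-1)^1·(+1)^1 = +1.
v=19: a=19^2·(≡1), b=19^1·(≡16) mod 19; (1|19)=+1, (16|19)=+1; (−1)^{2·1·9}·(+1)^1·(+1)^2 = +1.
v=2: v_2(a)=-2, v_2(b)=4; units ≡ 7, 5 (mod 8); ε·ε+αω+βω = 1·0+-2·1+4·0 ≡ 0  ⇒  (a,b)_2 = +1.
v=∞: 2639 > 0 and 50141 > 0  ⇒  (a,b)_∞ = +1.
|Ram(2639, 50141)| = 2, even; anisotropic at {13, 29}.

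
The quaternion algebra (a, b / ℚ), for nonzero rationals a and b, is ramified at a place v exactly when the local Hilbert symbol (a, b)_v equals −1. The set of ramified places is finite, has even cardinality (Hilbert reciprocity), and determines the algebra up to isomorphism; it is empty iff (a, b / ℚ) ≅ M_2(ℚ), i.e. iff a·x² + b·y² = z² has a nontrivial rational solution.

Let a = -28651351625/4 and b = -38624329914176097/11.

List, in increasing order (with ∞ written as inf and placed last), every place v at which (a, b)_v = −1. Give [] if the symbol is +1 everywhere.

[5, 7, 17, inf]

(a, b) ≡ (-65, -323323) mod (ℚ^×)²; places V = {2, 3, 5, 7, 11, 13, 17, 19, ∞}.
(a,b)_5: α=3, u≡3; β=0, v≡3 (mod 5); (3|5)=-1, (3|5)=-1; sign (−1)^0·-1^0·-1^3 = -1.
(a,b)_17: α=2, u≡10; β=3, v≡9 (mod 17); (10|17)=-1, (9|17)=+1; sign (−1)^0·-1^3·+1^2 = -1.
(a,b)_13: α=3, u≡5; β=5, v≡2 (mod 13); (5|13)=-1, (2|13)=-1; sign (−1)^0·-1^5·-1^3 = +1.
(a,b)_7: α=0, u≡5; β=3, v≡4 (mod 7); (5|7)=-1, (4|7)=+1; sign (−1)^0·-1^3·+1^0 = -1.
(a,b)_∞: sgn(-65)=−, sgn(-323323)=−, so -1.
(a,b)_19: α=2, u≡1; β=3, v≡7 (mod 19); (1|19)=+1, (7|19)=+1; sign (−1)^0·+1^3·+1^2 = +1.
(a,b)_3: α=0, u≡1; β=2, v≡2 (mod 3); (1|3)=+1, (2|3)=-1; sign (−1)^0·+1^2·-1^0 = +1.
(a,b)_2: α=-2, β=0; u≡7, v≡5 (mod 8); ε(u)ε(v)=1·0, αω(v)=-2·1, βω(u)=0·0; sum ≡ 0  ⇒  +1.
(a,b)_11: α=0, u≡4; β=-1, v≡8 (mod 11); (4|11)=+1, (8|11)=-1; sign (−1)^0·+1^-1·-1^0 = +1.
Ram(-65, -323323) = {5, 7, 17, ∞}; no ℚ_5-point on the conic.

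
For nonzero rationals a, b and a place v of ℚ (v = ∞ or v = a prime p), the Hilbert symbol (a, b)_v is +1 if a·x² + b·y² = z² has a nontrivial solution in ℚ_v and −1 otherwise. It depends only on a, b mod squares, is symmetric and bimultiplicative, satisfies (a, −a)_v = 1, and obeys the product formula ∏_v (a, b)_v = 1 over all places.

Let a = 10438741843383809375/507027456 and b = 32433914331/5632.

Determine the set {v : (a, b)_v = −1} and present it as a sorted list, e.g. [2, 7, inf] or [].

[2, 5, 7, 11]

Mod squares: a ≡ 2470, b ≡ 2002. Check v ∈ {∞, 2, 3, 5, 7, 11, 13, 19, 23, 29, 31, 43}.
v=11: a=11^0·(≡2), b=11^-1·(≡10) mod 11; (2|11)=-1, (10|11)=-1; (−1)^{0·-1·5}·(-1)^-1·(-1)^0 = -1.
v=3: a=3^-2·(≡1), b=3^2·(≡1) mod 3; (1|3)=+1, (1|3)=+1; (−1)^{-2·2·1}·(+1)^2·(+1)^-2 = +1.
v=∞: 2470 > 0 and 2002 > 0  ⇒  (a,b)_∞ = +1.
v=31: a=31^2·(≡29), b=31^2·(≡18) mod 31; (29|31)=-1, (18|31)=+1; (−1)^{2·2·15}·(-1)^2·(+1)^2 = +1.
v=2: v_2(a)=-13, v_2(b)=-9; units ≡ 3, 1 (mod 8); ε·ε+αω+βω = 1·0+-13·0+-9·1 ≡ 1  ⇒  (a,b)_2 = -1.
v=23: a=23^-2·(≡9), b=23^0·(≡13) mod 23; (9|23)=+1, (13|23)=+1; (−1)^{-2·0·11}·(+1)^0·(+1)^-2 = +1.
v=29: a=29^2·(≡22), b=29^2·(≡16) mod 29; (22|29)=+1, (16|29)=+1; (−1)^{2·2·14}·(+1)^2·(+1)^2 = +1.
v=5: a=5^5·(≡4), b=5^0·(≡3) mod 5; (4|5)=+1, (3|5)=-1; (−1)^{5·0·2}·(+1)^0·(-1)^5 = -1.
v=13: a=13^-1·(≡5), b=13^1·(≡8) mod 13; (5|13)=-1, (8|13)=-1; (−1)^{-1·1·6}·(-1)^1·(-1)^-1 = +1.
v=7: a=7^6·(≡6), b=7^3·(≡6) mod 7; (6|7)=-1, (6|7)=-1; (−1)^{6·3·3}·(-1)^3·(-1)^6 = -1.
v=43: a=43^2·(≡27), b=43^0·(≡23) mod 43; (27|43)=-1, (23|43)=+1; (−1)^{2·0·21}·(-1)^0·(+1)^2 = +1.
v=19: a=19^1·(≡4), b=19^0·(≡4) mod 19; (4|19)=+1, (4|19)=+1; (−1)^{1·0·9}·(+1)^0·(+1)^1 = +1.
|Ram(2470, 2002)| = 4, even; anisotropic at {2, 5, 7, 11}.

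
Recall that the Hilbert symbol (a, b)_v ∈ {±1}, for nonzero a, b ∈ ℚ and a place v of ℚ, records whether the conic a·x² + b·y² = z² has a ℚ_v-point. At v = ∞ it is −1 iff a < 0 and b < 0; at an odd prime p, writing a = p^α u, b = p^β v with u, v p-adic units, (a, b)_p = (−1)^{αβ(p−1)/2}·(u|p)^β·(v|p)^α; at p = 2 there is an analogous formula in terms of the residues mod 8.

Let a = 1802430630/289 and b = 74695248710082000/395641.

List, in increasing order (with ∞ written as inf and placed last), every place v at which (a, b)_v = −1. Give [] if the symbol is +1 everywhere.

[2, 7, 13, 19]

(a, b) ≡ (14630, 28405) mod (ℚ^×)²; places V = {2, 3, 5, 7, 11, 13, 17, 19, 23, 37, ∞}.
(a,b)_13: α=2, u≡6; β=3, v≡1 (mod 13); (6|13)=-1, (1|13)=+1; sign (−1)^0·-1^3·+1^2 = -1.
(a,b)_2: α=1, β=4; u≡3, v≡5 (mod 8); ε(u)ε(v)=1·0, αω(v)=1·1, βω(u)=4·1; sum ≡ 1  ⇒  -1.
(a,b)_17: α=-2, u≡3; β=-2, v≡8 (mod 17); (3|17)=-1, (8|17)=+1; sign (−1)^0·-1^-2·+1^-2 = +1.
(a,b)_23: α=0, u≡2; β=1, v≡12 (mod 23); (2|23)=+1, (12|23)=+1; sign (−1)^0·+1^1·+1^0 = +1.
(a,b)_11: α=1, u≡7; β=2, v≡3 (mod 11); (7|11)=-1, (3|11)=+1; sign (−1)^0·-1^2·+1^1 = +1.
(a,b)_19: α=1, u≡3; β=1, v≡18 (mod 19); (3|19)=-1, (18|19)=-1; sign (−1)^1·-1^1·-1^1 = -1.
(a,b)_7: α=1, u≡2; β=2, v≡3 (mod 7); (2|7)=+1, (3|7)=-1; sign (−1)^0·+1^2·-1^1 = -1.
(a,b)_5: α=1, u≡4; β=3, v≡1 (mod 5); (4|5)=+1, (1|5)=+1; sign (−1)^0·+1^3·+1^1 = +1.
(a,b)_37: α=0, u≡14; β=-2, v≡27 (mod 37); (14|37)=-1, (27|37)=+1; sign (−1)^0·-1^-2·+1^0 = +1.
(a,b)_3: α=6, u≡2; β=8, v≡1 (mod 3); (2|3)=-1, (1|3)=+1; sign (−1)^0·-1^8·+1^6 = +1.
(a,b)_∞: sgn(14630)=+, sgn(28405)=+, so +1.
Ram(14630, 28405) = {2, 7, 13, 19}; no ℚ_2-point on the conic.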